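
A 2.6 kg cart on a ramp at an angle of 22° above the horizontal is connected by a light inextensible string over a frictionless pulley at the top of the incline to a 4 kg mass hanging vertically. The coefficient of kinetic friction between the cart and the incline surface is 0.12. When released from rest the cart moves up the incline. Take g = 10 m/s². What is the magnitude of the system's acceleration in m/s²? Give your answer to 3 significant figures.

4.15 m/s²

For the cart on the incline: the weight component along the slope is m₁g sin 22° = 2.6 × 10 × 0.3746 = 9.740 N and the normal force is N = m₁g cos 22° = 24.107 N.
Kinetic friction opposes the cart's motion up the incline: f = μN = 0.12 × 24.107 = 2.893 N acting down the slope.
Newton's second law for the cart (up-slope positive): T − 9.740 − 2.893 = 2.6 a. For the hanging mass (downward positive): 4 × 10 − T = 4 a.
Adding the two equations eliminates T: 27.367 = 6.6 a, so a = 4.1465 m/s².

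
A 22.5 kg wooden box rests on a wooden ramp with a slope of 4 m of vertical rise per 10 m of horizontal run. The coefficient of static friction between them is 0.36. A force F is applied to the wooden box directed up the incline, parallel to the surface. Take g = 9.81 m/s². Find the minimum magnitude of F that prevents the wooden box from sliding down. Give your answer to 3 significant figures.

The normal force is N = mg cos 21.80° = 204.938 N. With F at its minimum the wooden box is on the verge of sliding down, so static friction is at its maximum μ_s N = 0.36 × 204.938 = 73.778 N and acts up the slope.
Equilibrium along the incline: F + μ_s N = mg sin 21.80°, so F = 81.975 − 73.778 = 8.197 N.

8.20 N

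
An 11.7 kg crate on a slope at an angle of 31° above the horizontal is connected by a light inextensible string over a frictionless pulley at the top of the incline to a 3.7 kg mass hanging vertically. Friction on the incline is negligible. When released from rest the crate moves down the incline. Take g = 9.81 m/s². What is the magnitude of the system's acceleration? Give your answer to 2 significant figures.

1.5 m/s²

For the crate on the incline: the weight component along the slope is m₁g sin 31° = 11.7 × 9.81 × 0.5150 = 59.110 N and the normal force is N = m₁g cos 31° = 98.383 N.
Newton's second law for the crate (down-slope positive): 59.110 − T = 11.7 a. For the hanging mass (upward positive): T − 3.7 × 9.81 = 3.7 a.
Adding the two equations eliminates T: 22.813 = 15.4 a, so a = 1.4814 m/s².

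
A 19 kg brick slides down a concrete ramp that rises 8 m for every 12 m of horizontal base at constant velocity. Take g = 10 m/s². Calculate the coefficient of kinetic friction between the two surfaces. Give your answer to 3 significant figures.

0.667

At constant velocity the net force along the incline is zero: mg sin 33.69° = μ mg cos 33.69°.
So μ = tan 33.69° = 0.5547 / 0.8321 = 0.6666.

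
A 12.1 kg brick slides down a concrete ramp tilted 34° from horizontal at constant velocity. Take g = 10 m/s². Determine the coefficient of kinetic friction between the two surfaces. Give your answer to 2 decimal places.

At constant velocity the net force along the incline is zero: mg sin 34° = μ mg cos 34°.
So μ = tan 34° = 0.5592 / 0.8290 = 0.6745.

0.67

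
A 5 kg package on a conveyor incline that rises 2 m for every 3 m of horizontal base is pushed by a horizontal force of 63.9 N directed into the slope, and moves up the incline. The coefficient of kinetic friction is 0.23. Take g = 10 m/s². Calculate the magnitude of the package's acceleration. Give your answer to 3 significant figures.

1.54 m/s²

The horizontal push has components F cos 33.69° = 63.9 × 0.8321 = 53.171 N up the incline and F sin 33.69° = 63.9 × 0.5547 = 35.445 N pressing into the surface.
The normal force is therefore N = mg cos 33.69° + F sin 33.69° = 41.605 + 35.445 = 77.050 N, and kinetic friction down the slope is μN = 0.23 × 77.050 = 17.721 N.
Along the incline: F cos 33.69° − mg sin 33.69° − μN = ma, so 53.171 − 27.735 − 17.721 = 5 a, giving a = 1.5430 m/s².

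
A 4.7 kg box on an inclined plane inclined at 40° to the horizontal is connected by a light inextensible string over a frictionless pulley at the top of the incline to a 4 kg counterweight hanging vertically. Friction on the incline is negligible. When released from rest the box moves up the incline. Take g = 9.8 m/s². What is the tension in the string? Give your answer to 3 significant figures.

For the box on the incline: the weight component along the slope is m₁g sin 40° = 4.7 × 9.8 × 0.6428 = 29.607 N and the normal force is N = m₁g cos 40° = 35.284 N.
Newton's second law for the box (up-slope positive): T − 29.607 = 4.7 a. For the hanging counterweight (downward positive): 4 × 9.8 − T = 4 a.
Adding the two equations eliminates T: 9.593 = 8.7 a, so a = 1.1026 m/s².
Then from the hanging counterweight's equation, T = 4 × (9.8 − 1.1026) = 34.790 N.

34.8 N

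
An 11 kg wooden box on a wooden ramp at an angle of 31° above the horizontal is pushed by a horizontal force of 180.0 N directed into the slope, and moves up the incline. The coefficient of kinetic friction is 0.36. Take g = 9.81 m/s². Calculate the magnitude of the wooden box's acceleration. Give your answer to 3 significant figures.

The horizontal push has components F cos 31° = 180.0 × 0.8572 = 154.296 N up the incline and F sin 31° = 180.0 × 0.5150 = 92.700 N pressing into the surface.
The normal force is therefore N = mg cos 31° + F sin 31° = 92.500 + 92.700 = 185.200 N, and kinetic friction down the slope is μN = 0.36 × 185.200 = 66.672 N.
Along the incline: F cos 31° − mg sin 31° − μN = ma, so 154.296 − 55.574 − 66.672 = 11 a, giving a = 2.9136 m/s².

2.91 m/s²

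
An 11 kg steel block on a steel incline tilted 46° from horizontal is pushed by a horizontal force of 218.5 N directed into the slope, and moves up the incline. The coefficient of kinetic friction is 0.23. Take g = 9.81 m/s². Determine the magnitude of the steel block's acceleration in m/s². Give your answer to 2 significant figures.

The horizontal push has components F cos 46° = 218.5 × 0.6947 = 151.792 N up the incline and F sin 46° = 218.5 × 0.7193 = 157.167 N pressing into the surface.
The normal force is therefore N = mg cos 46° + F sin 46° = 74.965 + 157.167 = 232.132 N, and kinetic friction down the slope is μN = 0.23 × 232.132 = 53.390 N.
Along the incline: F cos 46° − mg sin 46° − μN = ma, so 151.792 − 77.620 − 53.390 = 11 a, giving a = 1.8893 m/s².

1.9 m/s²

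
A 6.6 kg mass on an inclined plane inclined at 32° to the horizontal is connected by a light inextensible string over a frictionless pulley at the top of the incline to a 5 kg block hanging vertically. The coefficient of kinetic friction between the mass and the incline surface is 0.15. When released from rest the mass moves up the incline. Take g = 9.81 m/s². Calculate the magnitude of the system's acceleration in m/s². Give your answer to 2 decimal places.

0.56 m/s²

For the mass on the incline: the weight component along the slope is m₁g sin 32° = 6.6 × 9.81 × 0.5299 = 34.309 N and the normal force is N = m₁g cos 32° = 54.908 N.
Kinetic friction opposes the mass's motion up the incline: f = μN = 0.15 × 54.908 = 8.236 N acting down the slope.
Newton's second law for the mass (up-slope positive): T − 34.309 − 8.236 = 6.6 a. For the hanging block (downward positive): 5 × 9.81 − T = 5 a.
Adding the two equations eliminates T: 6.505 = 11.6 a, so a = 0.5608 m/s².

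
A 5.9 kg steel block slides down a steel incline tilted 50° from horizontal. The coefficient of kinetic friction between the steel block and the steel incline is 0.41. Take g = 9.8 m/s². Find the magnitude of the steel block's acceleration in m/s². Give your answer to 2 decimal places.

4.92 m/s²

Resolving the weight along the incline: the component pulling the steel block down the slope is mg sin 50° = 5.9 × 9.8 × 0.7660 = 44.290 N, and the normal force is N = mg cos 50° = 5.9 × 9.8 × 0.6428 = 37.167 N.
Kinetic friction acts up the slope with magnitude f = μN = 0.41 × 37.167 = 15.238 N.
Net force along the incline is 44.290 − 15.238 = 29.052 N, so a = 29.052 / 5.9 = 4.9241 m/s².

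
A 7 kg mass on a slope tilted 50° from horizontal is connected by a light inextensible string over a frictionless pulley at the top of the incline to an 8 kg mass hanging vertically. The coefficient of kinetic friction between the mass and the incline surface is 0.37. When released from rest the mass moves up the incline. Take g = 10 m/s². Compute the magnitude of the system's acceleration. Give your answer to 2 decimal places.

For the mass on the incline: the weight component along the slope is m₁g sin 50° = 7 × 10 × 0.7660 = 53.620 N and the normal force is N = m₁g cos 50° = 44.995 N.
Kinetic friction opposes the mass's motion up the incline: f = μN = 0.37 × 44.995 = 16.648 N acting down the slope.
Newton's second law for the mass (up-slope positive): T − 53.620 − 16.648 = 7 a. For the hanging mass (downward positive): 8 × 10 − T = 8 a.
Adding the two equations eliminates T: 9.732 = 15 a, so a = 0.6488 m/s².

0.65 m/s²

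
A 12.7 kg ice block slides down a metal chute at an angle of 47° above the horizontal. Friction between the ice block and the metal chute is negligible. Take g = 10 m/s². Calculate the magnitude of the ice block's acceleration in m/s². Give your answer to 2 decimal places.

Resolving the weight along the incline: the component pulling the ice block down the slope is mg sin 47° = 12.7 × 10 × 0.7314 = 92.888 N, and the normal force is N = mg cos 47° = 12.7 × 10 × 0.6820 = 86.614 N.
With no friction the net force along the incline is 92.888 N, so a = g sin 47° = 92.888 / 12.7 = 7.3140 m/s².

7.31 m/s²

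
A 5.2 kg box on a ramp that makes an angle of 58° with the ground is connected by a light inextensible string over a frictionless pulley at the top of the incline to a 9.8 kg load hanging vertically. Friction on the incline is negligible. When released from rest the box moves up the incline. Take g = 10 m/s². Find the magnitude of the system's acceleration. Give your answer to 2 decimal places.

3.59 m/s²

For the box on the incline: the weight component along the slope is m₁g sin 58° = 5.2 × 10 × 0.8480 = 44.096 N and the normal force is N = m₁g cos 58° = 27.556 N.
Newton's second law for the box (up-slope positive): T − 44.096 = 5.2 a. For the hanging load (downward positive): 9.8 × 10 − T = 9.8 a.
Adding the two equations eliminates T: 53.904 = 15 a, so a = 3.5936 m/s².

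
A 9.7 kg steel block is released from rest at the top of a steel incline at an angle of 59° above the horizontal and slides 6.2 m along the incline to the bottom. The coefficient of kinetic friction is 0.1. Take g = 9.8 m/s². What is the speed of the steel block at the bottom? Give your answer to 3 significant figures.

9.89 m/s

The weight component along the incline is mg sin 59° = 81.482 N and the normal force is N = mg cos 59° = 48.960 N.
Friction up the slope is f = μN = 0.1 × 48.960 = 4.896 N, so the net downslope force is 81.482 − 4.896 = 76.586 N and a = 76.586 / 9.7 = 7.8955 m/s².
Starting from rest over a distance of 6.2 m, v² = 2aL = 2 × 7.8955 × 6.2 = 97.9042, so v = 9.8947 m/s.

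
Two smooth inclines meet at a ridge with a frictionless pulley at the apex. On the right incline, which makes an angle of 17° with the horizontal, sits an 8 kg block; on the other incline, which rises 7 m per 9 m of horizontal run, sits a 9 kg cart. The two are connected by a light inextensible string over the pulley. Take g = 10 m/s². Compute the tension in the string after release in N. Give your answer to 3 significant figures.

38.4 N

Resolve each weight along its own incline: the 8 kg mass has component 8 × 10 × sin 17° = 23.390 N down its slope, and the 9 kg mass has 9 × 10 × sin 37.87° = 55.255 N down its slope.
The 9 kg side's 55.255 N exceeds the other side's 23.390 N, so that mass slides down and the 8 kg mass slides up. Taking that direction as positive, Newton's second law for the whole system gives 55.255 − 23.390 = (8 + 9) a, so a = 31.865 / 17 = 1.8744 m/s².
For the 8 kg mass (up-slope positive): T − 23.390 = 8 × 1.8744, so T = 38.385 N.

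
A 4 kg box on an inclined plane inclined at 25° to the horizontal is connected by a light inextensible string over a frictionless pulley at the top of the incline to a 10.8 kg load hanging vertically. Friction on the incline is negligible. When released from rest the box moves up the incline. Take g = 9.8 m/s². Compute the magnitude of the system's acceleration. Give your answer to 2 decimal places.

For the box on the incline: the weight component along the slope is m₁g sin 25° = 4 × 9.8 × 0.4226 = 16.566 N and the normal force is N = m₁g cos 25° = 35.527 N.
Newton's second law for the box (up-slope positive): T − 16.566 = 4 a. For the hanging load (downward positive): 10.8 × 9.8 − T = 10.8 a.
Adding the two equations eliminates T: 89.274 = 14.8 a, so a = 6.0320 m/s².

6.03 m/s²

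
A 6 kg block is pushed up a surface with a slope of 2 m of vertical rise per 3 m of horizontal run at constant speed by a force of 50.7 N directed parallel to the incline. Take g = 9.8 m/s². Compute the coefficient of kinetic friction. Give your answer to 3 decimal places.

0.370

At constant speed ΣF = 0 along the incline. The applied 50.7 N acts up the slope; the weight component mg sin 33.69° = 32.616 N and kinetic friction μN both act down the slope.
So 50.7 = 32.616 + μ × 48.925, giving μ = (50.7 − 32.616) / 48.925 = 0.3696.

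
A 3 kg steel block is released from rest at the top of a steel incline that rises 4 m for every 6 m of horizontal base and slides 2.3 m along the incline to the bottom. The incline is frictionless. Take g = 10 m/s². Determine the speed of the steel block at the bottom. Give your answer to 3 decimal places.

5.051 m/s

The weight component along the incline is mg sin 33.69° = 16.641 N and the normal force is N = mg cos 33.69° = 24.962 N.
With no friction, a = g sin 33.69° = 5.5470 m/s².
Starting from rest over a distance of 2.3 m, v² = 2aL = 2 × 5.5470 × 2.3 = 25.5162, so v = 5.0514 m/s.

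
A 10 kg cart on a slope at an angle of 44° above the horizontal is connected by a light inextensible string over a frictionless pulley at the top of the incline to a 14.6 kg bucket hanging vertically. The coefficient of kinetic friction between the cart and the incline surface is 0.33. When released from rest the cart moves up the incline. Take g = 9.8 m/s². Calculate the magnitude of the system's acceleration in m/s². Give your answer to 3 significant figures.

For the cart on the incline: the weight component along the slope is m₁g sin 44° = 10 × 9.8 × 0.6947 = 68.081 N and the normal force is N = m₁g cos 44° = 70.495 N.
Kinetic friction opposes the cart's motion up the incline: f = μN = 0.33 × 70.495 = 23.263 N acting down the slope.
Newton's second law for the cart (up-slope positive): T − 68.081 − 23.263 = 10 a. For the hanging bucket (downward positive): 14.6 × 9.8 − T = 14.6 a.
Adding the two equations eliminates T: 51.736 = 24.6 a, so a = 2.1031 m/s².

2.10 m/s²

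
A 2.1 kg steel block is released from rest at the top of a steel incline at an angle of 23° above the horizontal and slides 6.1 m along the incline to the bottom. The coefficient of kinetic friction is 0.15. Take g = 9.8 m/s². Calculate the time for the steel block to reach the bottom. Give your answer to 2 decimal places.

The weight component along the incline is mg sin 23° = 8.041 N and the normal force is N = mg cos 23° = 18.944 N.
Friction up the slope is f = μN = 0.15 × 18.944 = 2.842 N, so the net downslope force is 8.041 − 2.842 = 5.199 N and a = 5.199 / 2.1 = 2.4757 m/s².
Starting from rest, L = ½at², so t = √(2L/a) = √(2 × 6.1 / 2.4757) = 2.2199 s.

2.22 s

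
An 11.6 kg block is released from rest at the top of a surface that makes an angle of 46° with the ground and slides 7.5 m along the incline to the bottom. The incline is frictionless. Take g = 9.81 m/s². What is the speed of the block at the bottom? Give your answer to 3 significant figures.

10.3 m/s

The weight component along the incline is mg sin 46° = 81.858 N and the normal force is N = mg cos 46° = 79.049 N.
With no friction, a = g sin 46° = 7.0567 m/s².
Starting from rest over a distance of 7.5 m, v² = 2aL = 2 × 7.0567 × 7.5 = 105.8505, so v = 10.2884 m/s.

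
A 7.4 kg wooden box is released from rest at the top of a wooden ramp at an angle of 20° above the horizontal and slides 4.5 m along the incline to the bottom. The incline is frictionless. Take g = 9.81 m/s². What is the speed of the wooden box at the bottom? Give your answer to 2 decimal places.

The weight component along the incline is mg sin 20° = 24.829 N and the normal force is N = mg cos 20° = 68.216 N.
With no friction, a = g sin 20° = 3.3552 m/s².
Starting from rest over a distance of 4.5 m, v² = 2aL = 2 × 3.3552 × 4.5 = 30.1968, so v = 5.4952 m/s.

5.50 m/s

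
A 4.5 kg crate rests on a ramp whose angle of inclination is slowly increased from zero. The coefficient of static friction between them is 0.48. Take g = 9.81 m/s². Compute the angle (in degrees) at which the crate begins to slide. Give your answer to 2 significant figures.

26°

At the threshold of sliding, static friction is at its maximum μ_s N and exactly balances the weight component along the incline: mg sin θ = μ_s mg cos θ.
Hence tan θ = μ_s = 0.48, so θ = arctan(0.48) = 25.6410°.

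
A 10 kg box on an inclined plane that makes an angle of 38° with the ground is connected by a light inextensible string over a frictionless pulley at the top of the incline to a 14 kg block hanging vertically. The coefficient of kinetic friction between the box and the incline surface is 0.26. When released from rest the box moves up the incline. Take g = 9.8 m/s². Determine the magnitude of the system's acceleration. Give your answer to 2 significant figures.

2.4 m/s²

For the box on the incline: the weight component along the slope is m₁g sin 38° = 10 × 9.8 × 0.6157 = 60.339 N and the normal force is N = m₁g cos 38° = 77.225 N.
Kinetic friction opposes the box's motion up the incline: f = μN = 0.26 × 77.225 = 20.078 N acting down the slope.
Newton's second law for the box (up-slope positive): T − 60.339 − 20.078 = 10 a. For the hanging block (downward positive): 14 × 9.8 − T = 14 a.
Adding the two equations eliminates T: 56.783 = 24 a, so a = 2.3660 m/s².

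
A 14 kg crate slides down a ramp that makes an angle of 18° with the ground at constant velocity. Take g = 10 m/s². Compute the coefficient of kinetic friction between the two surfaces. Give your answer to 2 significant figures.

0.32

At constant velocity the net force along the incline is zero: mg sin 18° = μ mg cos 18°.
So μ = tan 18° = 0.3090 / 0.9511 = 0.3249.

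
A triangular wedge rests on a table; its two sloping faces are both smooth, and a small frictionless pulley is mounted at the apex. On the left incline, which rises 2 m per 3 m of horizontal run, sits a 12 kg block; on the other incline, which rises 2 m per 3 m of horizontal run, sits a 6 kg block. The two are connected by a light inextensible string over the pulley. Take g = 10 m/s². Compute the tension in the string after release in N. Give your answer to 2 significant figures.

44 N

Resolve each weight along its own incline: the 12 kg mass has component 12 × 10 × sin 33.69° = 66.564 N down its slope, and the 6 kg mass has 6 × 10 × sin 33.69° = 33.282 N down its slope.
The 12 kg side's 66.564 N exceeds the other side's 33.282 N, so that mass slides down and the 6 kg mass slides up. Taking that direction as positive, Newton's second law for the whole system gives 66.564 − 33.282 = (12 + 6) a, so a = 33.282 / 18 = 1.8490 m/s².
For the 6 kg mass (up-slope positive): T − 33.282 = 6 × 1.8490, so T = 44.376 N.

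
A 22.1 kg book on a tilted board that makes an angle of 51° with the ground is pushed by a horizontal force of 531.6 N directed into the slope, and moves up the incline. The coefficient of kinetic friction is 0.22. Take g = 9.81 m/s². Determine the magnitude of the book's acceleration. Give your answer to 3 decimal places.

2.043 m/s²

The horizontal push has components F cos 51° = 531.6 × 0.6293 = 334.536 N up the incline and F sin 51° = 531.6 × 0.7771 = 413.106 N pressing into the surface.
The normal force is therefore N = mg cos 51° + F sin 51° = 136.433 + 413.106 = 549.539 N, and kinetic friction down the slope is μN = 0.22 × 549.539 = 120.899 N.
Along the incline: F cos 51° − mg sin 51° − μN = ma, so 334.536 − 168.476 − 120.899 = 22.1 a, giving a = 2.0435 m/s².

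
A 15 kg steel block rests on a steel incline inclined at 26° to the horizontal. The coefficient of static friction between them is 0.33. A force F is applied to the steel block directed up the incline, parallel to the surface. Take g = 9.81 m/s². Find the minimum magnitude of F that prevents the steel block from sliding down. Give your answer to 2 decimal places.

The normal force is N = mg cos 26° = 132.258 N. With F at its minimum the steel block is on the verge of sliding down, so static friction is at its maximum μ_s N = 0.33 × 132.258 = 43.645 N and acts up the slope.
Equilibrium along the incline: F + μ_s N = mg sin 26°, so F = 64.506 − 43.645 = 20.861 N.

20.86 N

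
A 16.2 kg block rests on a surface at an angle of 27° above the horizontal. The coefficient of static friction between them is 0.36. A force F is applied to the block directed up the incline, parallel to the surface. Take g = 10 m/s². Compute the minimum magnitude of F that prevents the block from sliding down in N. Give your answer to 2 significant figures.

22 N

The normal force is N = mg cos 27° = 144.343 N. With F at its minimum the block is on the verge of sliding down, so static friction is at its maximum μ_s N = 0.36 × 144.343 = 51.963 N and acts up the slope.
Equilibrium along the incline: F + μ_s N = mg sin 27°, so F = 73.546 − 51.963 = 21.583 N.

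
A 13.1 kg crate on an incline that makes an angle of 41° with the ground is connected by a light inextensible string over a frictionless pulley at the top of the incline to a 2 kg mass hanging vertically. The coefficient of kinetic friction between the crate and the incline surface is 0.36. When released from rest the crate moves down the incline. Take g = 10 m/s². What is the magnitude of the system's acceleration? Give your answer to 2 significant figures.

For the crate on the incline: the weight component along the slope is m₁g sin 41° = 13.1 × 10 × 0.6561 = 85.949 N and the normal force is N = m₁g cos 41° = 98.867 N.
Kinetic friction opposes the crate's motion down the incline: f = μN = 0.36 × 98.867 = 35.592 N acting up the slope.
Newton's second law for the crate (down-slope positive): 85.949 − 35.592 − T = 13.1 a. For the hanging mass (upward positive): T − 2 × 10 = 2 a.
Adding the two equations eliminates T: 30.357 = 15.1 a, so a = 2.0104 m/s².

2.0 m/s²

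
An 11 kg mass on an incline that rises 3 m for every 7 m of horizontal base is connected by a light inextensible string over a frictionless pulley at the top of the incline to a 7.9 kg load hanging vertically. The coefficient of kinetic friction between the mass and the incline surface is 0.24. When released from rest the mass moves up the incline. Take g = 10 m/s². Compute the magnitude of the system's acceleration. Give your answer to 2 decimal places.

For the mass on the incline: the weight component along the slope is m₁g sin 23.20° = 11 × 10 × 0.3939 = 43.329 N and the normal force is N = m₁g cos 23.20° = 101.106 N.
Kinetic friction opposes the mass's motion up the incline: f = μN = 0.24 × 101.106 = 24.265 N acting down the slope.
Newton's second law for the mass (up-slope positive): T − 43.329 − 24.265 = 11 a. For the hanging load (downward positive): 7.9 × 10 − T = 7.9 a.
Adding the two equations eliminates T: 11.406 = 18.9 a, so a = 0.6035 m/s².

0.60 m/s²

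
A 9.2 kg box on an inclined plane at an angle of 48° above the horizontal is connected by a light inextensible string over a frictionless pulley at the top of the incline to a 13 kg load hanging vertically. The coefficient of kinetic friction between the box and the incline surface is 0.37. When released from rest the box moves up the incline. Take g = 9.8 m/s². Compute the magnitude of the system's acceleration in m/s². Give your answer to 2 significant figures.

For the box on the incline: the weight component along the slope is m₁g sin 48° = 9.2 × 9.8 × 0.7431 = 66.998 N and the normal force is N = m₁g cos 48° = 60.329 N.
Kinetic friction opposes the box's motion up the incline: f = μN = 0.37 × 60.329 = 22.322 N acting down the slope.
Newton's second law for the box (up-slope positive): T − 66.998 − 22.322 = 9.2 a. For the hanging load (downward positive): 13 × 9.8 − T = 13 a.
Adding the two equations eliminates T: 38.080 = 22.2 a, so a = 1.7153 m/s².

1.7 m/s²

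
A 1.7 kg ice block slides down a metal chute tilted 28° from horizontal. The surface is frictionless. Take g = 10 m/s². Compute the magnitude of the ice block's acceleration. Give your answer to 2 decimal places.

Resolving the weight along the incline: the component pulling the ice block down the slope is mg sin 28° = 1.7 × 10 × 0.4695 = 7.981 N, and the normal force is N = mg cos 28° = 1.7 × 10 × 0.8829 = 15.009 N.
With no friction the net force along the incline is 7.981 N, so a = g sin 28° = 7.981 / 1.7 = 4.6947 m/s².

4.69 m/s²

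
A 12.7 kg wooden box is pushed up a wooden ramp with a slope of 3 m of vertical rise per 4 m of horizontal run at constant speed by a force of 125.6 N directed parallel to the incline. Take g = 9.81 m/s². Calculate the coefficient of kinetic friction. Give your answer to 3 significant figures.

0.510

At constant speed ΣF = 0 along the incline. The applied 125.6 N acts up the slope; the weight component mg sin 36.87° = 74.752 N and kinetic friction μN both act down the slope.
So 125.6 = 74.752 + μ × 99.670, giving μ = (125.6 − 74.752) / 99.670 = 0.5102.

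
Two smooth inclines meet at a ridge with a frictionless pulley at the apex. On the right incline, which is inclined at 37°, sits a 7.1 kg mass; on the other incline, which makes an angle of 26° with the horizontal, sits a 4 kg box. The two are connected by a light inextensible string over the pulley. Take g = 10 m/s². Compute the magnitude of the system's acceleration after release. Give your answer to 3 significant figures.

2.27 m/s²

Resolve each weight along its own incline: the 7.1 kg mass has component 7.1 × 10 × sin 37° = 42.729 N down its slope, and the 4 kg mass has 4 × 10 × sin 26° = 17.535 N down its slope.
The 7.1 kg side's 42.729 N exceeds the other side's 17.535 N, so that mass slides down and the 4 kg mass slides up. Taking that direction as positive, Newton's second law for the whole system gives 42.729 − 17.535 = (7.1 + 4) a, so a = 25.194 / 11.1 = 2.2697 m/s².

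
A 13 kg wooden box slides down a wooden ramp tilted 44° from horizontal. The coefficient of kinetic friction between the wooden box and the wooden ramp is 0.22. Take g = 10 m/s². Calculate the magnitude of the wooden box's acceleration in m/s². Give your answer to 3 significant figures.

5.36 m/s²

Resolving the weight along the incline: the component pulling the wooden box down the slope is mg sin 44° = 13 × 10 × 0.6947 = 90.311 N, and the normal force is N = mg cos 44° = 13 × 10 × 0.7193 = 93.509 N.
Kinetic friction acts up the slope with magnitude f = μN = 0.22 × 93.509 = 20.572 N.
Net force along the incline is 90.311 − 20.572 = 69.739 N, so a = 69.739 / 13 = 5.3645 m/s².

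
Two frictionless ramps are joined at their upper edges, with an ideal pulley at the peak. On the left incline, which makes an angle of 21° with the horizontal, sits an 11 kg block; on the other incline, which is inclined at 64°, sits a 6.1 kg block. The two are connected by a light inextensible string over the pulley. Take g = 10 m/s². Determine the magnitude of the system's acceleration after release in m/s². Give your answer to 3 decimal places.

Resolve each weight along its own incline: the 11 kg mass has component 11 × 10 × sin 21° = 39.420 N down its slope, and the 6.1 kg mass has 6.1 × 10 × sin 64° = 54.826 N down its slope.
The 6.1 kg side's 54.826 N exceeds the other side's 39.420 N, so that mass slides down and the 11 kg mass slides up. Taking that direction as positive, Newton's second law for the whole system gives 54.826 − 39.420 = (11 + 6.1) a, so a = 15.406 / 17.1 = 0.9009 m/s².

0.901 m/s²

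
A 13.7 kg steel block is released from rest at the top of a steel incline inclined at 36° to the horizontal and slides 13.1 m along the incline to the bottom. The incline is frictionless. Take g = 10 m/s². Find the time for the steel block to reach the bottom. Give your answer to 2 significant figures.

The weight component along the incline is mg sin 36° = 80.527 N and the normal force is N = mg cos 36° = 110.835 N.
With no friction, a = g sin 36° = 5.8779 m/s².
Starting from rest, L = ½at², so t = √(2L/a) = √(2 × 13.1 / 5.8779) = 2.1112 s.

2.1 s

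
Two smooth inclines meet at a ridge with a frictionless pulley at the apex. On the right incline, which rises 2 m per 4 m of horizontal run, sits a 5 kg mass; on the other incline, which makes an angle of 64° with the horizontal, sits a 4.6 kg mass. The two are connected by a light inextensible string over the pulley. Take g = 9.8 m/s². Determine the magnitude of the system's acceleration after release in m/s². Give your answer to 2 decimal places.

1.94 m/s²

Resolve each weight along its own incline: the 5 kg mass has component 5 × 9.8 × sin 26.57° = 21.913 N down its slope, and the 4.6 kg mass has 4.6 × 9.8 × sin 64° = 40.518 N down its slope.
The 4.6 kg side's 40.518 N exceeds the other side's 21.913 N, so that mass slides down and the 5 kg mass slides up. Taking that direction as positive, Newton's second law for the whole system gives 40.518 − 21.913 = (5 + 4.6) a, so a = 18.605 / 9.6 = 1.9380 m/s².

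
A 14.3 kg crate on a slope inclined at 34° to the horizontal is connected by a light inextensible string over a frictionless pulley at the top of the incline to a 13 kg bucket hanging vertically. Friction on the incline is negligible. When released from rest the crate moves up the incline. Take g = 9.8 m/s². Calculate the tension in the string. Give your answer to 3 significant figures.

For the crate on the incline: the weight component along the slope is m₁g sin 34° = 14.3 × 9.8 × 0.5592 = 78.366 N and the normal force is N = m₁g cos 34° = 116.181 N.
Newton's second law for the crate (up-slope positive): T − 78.366 = 14.3 a. For the hanging bucket (downward positive): 13 × 9.8 − T = 13 a.
Adding the two equations eliminates T: 49.034 = 27.3 a, so a = 1.7961 m/s².
Then from the hanging bucket's equation, T = 13 × (9.8 − 1.7961) = 104.051 N.

104 N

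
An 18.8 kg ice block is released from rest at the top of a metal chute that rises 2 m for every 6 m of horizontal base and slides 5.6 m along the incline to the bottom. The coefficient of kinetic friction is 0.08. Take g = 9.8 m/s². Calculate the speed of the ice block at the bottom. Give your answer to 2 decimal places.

The weight component along the incline is mg sin 18.43° = 58.262 N and the normal force is N = mg cos 18.43° = 174.785 N.
Friction up the slope is f = μN = 0.08 × 174.785 = 13.983 N, so the net downslope force is 58.262 − 13.983 = 44.279 N and a = 44.279 / 18.8 = 2.3553 m/s².
Starting from rest over a distance of 5.6 m, v² = 2aL = 2 × 2.3553 × 5.6 = 26.3794, so v = 5.1361 m/s.

5.14 m/s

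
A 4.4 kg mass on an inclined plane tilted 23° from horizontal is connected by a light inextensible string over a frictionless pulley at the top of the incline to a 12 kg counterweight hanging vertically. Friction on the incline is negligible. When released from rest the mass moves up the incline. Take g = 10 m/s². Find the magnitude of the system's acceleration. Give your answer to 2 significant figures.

6.3 m/s²

For the mass on the incline: the weight component along the slope is m₁g sin 23° = 4.4 × 10 × 0.3907 = 17.191 N and the normal force is N = m₁g cos 23° = 40.502 N.
Newton's second law for the mass (up-slope positive): T − 17.191 = 4.4 a. For the hanging counterweight (downward positive): 12 × 10 − T = 12 a.
Adding the two equations eliminates T: 102.809 = 16.4 a, so a = 6.2688 m/s².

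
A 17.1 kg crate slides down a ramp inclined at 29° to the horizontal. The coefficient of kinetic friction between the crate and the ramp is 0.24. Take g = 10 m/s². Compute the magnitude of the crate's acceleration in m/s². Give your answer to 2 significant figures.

2.7 m/s²

Resolving the weight along the incline: the component pulling the crate down the slope is mg sin 29° = 17.1 × 10 × 0.4848 = 82.901 N, and the normal force is N = mg cos 29° = 17.1 × 10 × 0.8746 = 149.557 N.
Kinetic friction acts up the slope with magnitude f = μN = 0.24 × 149.557 = 35.894 N.
Net force along the incline is 82.901 − 35.894 = 47.007 N, so a = 47.007 / 17.1 = 2.7489 m/s².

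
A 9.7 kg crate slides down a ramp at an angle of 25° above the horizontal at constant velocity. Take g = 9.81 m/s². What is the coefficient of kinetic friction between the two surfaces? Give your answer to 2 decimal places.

0.47

At constant velocity the net force along the incline is zero: mg sin 25° = μ mg cos 25°.
So μ = tan 25° = 0.4226 / 0.9063 = 0.4663.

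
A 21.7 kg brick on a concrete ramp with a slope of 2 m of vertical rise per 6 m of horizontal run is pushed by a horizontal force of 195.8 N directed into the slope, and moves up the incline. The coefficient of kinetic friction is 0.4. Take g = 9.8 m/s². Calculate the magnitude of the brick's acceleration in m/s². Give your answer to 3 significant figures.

The horizontal push has components F cos 18.43° = 195.8 × 0.9487 = 185.755 N up the incline and F sin 18.43° = 195.8 × 0.3162 = 61.912 N pressing into the surface.
The normal force is therefore N = mg cos 18.43° + F sin 18.43° = 201.751 + 61.912 = 263.663 N, and kinetic friction down the slope is μN = 0.4 × 263.663 = 105.465 N.
Along the incline: F cos 18.43° − mg sin 18.43° − μN = ma, so 185.755 − 67.243 − 105.465 = 21.7 a, giving a = 0.6012 m/s².

0.601 m/s²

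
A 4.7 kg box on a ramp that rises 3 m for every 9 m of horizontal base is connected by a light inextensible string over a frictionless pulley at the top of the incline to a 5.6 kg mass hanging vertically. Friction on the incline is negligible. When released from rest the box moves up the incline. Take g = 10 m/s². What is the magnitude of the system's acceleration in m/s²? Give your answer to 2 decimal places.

For the box on the incline: the weight component along the slope is m₁g sin 18.43° = 4.7 × 10 × 0.3162 = 14.861 N and the normal force is N = m₁g cos 18.43° = 44.588 N.
Newton's second law for the box (up-slope positive): T − 14.861 = 4.7 a. For the hanging mass (downward positive): 5.6 × 10 − T = 5.6 a.
Adding the two equations eliminates T: 41.139 = 10.3 a, so a = 3.9941 m/s².

3.99 m/s²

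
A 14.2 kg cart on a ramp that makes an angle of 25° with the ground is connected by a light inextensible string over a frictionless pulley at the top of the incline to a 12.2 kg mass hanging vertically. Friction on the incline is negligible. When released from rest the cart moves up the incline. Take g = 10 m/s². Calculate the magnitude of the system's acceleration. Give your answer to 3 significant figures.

2.35 m/s²

For the cart on the incline: the weight component along the slope is m₁g sin 25° = 14.2 × 10 × 0.4226 = 60.009 N and the normal force is N = m₁g cos 25° = 128.696 N.
Newton's second law for the cart (up-slope positive): T − 60.009 = 14.2 a. For the hanging mass (downward positive): 12.2 × 10 − T = 12.2 a.
Adding the two equations eliminates T: 61.991 = 26.4 a, so a = 2.3481 m/s².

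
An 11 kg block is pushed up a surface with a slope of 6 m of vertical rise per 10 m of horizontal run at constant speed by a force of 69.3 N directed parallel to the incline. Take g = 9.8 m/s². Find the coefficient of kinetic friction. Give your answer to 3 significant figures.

0.150

At constant speed ΣF = 0 along the incline. The applied 69.3 N acts up the slope; the weight component mg sin 30.96° = 55.463 N and kinetic friction μN both act down the slope.
So 69.3 = 55.463 + μ × 92.438, giving μ = (69.3 − 55.463) / 92.438 = 0.1497.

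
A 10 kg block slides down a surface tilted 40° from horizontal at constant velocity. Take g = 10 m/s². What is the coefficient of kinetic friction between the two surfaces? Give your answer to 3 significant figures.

At constant velocity the net force along the incline is zero: mg sin 40° = μ mg cos 40°.
So μ = tan 40° = 0.6428 / 0.7660 = 0.8392.

0.839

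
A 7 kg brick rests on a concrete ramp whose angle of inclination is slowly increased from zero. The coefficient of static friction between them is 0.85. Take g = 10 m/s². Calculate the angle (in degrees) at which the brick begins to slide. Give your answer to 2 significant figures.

At the threshold of sliding, static friction is at its maximum μ_s N and exactly balances the weight component along the incline: mg sin θ = μ_s mg cos θ.
Hence tan θ = μ_s = 0.85, so θ = arctan(0.85) = 40.3645°.

40°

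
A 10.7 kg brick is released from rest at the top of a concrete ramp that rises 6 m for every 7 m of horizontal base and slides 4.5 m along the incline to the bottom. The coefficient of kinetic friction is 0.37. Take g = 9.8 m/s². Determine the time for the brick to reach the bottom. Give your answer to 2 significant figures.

The weight component along the incline is mg sin 40.60° = 68.242 N and the normal force is N = mg cos 40.60° = 79.616 N.
Friction up the slope is f = μN = 0.37 × 79.616 = 29.458 N, so the net downslope force is 68.242 − 29.458 = 38.784 N and a = 38.784 / 10.7 = 3.6247 m/s².
Starting from rest, L = ½at², so t = √(2L/a) = √(2 × 4.5 / 3.6247) = 1.5757 s.

1.6 s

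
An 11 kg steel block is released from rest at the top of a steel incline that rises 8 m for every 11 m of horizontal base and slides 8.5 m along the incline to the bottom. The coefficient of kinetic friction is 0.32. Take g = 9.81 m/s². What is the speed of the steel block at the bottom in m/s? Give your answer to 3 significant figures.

The weight component along the incline is mg sin 36.03° = 63.470 N and the normal force is N = mg cos 36.03° = 87.271 N.
Friction up the slope is f = μN = 0.32 × 87.271 = 27.927 N, so the net downslope force is 63.470 − 27.927 = 35.543 N and a = 35.543 / 11 = 3.2312 m/s².
Starting from rest over a distance of 8.5 m, v² = 2aL = 2 × 3.2312 × 8.5 = 54.9304, so v = 7.4115 m/s.

7.41 m/s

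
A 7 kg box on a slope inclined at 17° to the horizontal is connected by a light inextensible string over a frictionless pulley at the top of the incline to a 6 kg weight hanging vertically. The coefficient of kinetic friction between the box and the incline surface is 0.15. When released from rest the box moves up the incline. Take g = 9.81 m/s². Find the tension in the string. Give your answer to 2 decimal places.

45.51 N

For the box on the incline: the weight component along the slope is m₁g sin 17° = 7 × 9.81 × 0.2924 = 20.079 N and the normal force is N = m₁g cos 17° = 65.669 N.
Kinetic friction opposes the box's motion up the incline: f = μN = 0.15 × 65.669 = 9.850 N acting down the slope.
Newton's second law for the box (up-slope positive): T − 20.079 − 9.850 = 7 a. For the hanging weight (downward positive): 6 × 9.81 − T = 6 a.
Adding the two equations eliminates T: 28.931 = 13 a, so a = 2.2255 m/s².
Then from the hanging weight's equation, T = 6 × (9.81 − 2.2255) = 45.507 N.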